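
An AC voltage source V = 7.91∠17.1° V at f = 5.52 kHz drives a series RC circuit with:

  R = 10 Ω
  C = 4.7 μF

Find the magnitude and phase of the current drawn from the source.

Step 1 — Angular frequency: ω = 2π·f = 2π·5520 = 3.468e+04 rad/s.
Step 2 — Component impedances:
  R: Z = R = 10 Ω
  C: Z = 1/(jωC) = -j/(ω·C) = 0 - j6.135 Ω
Step 3 — Series combination: Z_total = R + C = 10 - j6.135 Ω = 11.73∠-31.5° Ω.
Step 4 — Source phasor: V = 7.91∠17.1° V = 7.56 + j2.326 V.
Step 5 — Ohm's law: I = V / Z_total = (7.56 + j2.326) / (10 - j6.135) = 0.4456 + j0.506 A.
Step 6 — Convert to polar: |I| = 0.6742 A, ∠I = 48.6°.

I = 0.6742∠48.6° A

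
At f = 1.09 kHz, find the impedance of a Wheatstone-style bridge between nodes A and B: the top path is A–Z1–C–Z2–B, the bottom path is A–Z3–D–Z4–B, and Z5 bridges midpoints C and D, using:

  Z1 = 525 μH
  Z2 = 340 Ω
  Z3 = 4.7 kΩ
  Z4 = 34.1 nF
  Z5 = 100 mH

Step 1 — Angular frequency: ω = 2π·f = 2π·1090 = 6849 rad/s.
Step 2 — Component impedances:
  Z1: Z = jωL = j·6849·0.000525 = 0 + j3.596 Ω
  Z2: Z = R = 340 Ω
  Z3: Z = R = 4700 Ω
  Z4: Z = 1/(jωC) = -j/(ω·C) = 0 - j4282 Ω
  Z5: Z = jωL = j·6849·0.1 = 0 + j684.9 Ω
Step 3 — Bridge requires nodal analysis (the Z5 bridge couples midpoints C and D, so the two paths cannot be reduced to a simple series/parallel combination). Setting node B to ground and injecting 1 A at node A, the 3-node admittance system at A, C, D solves to V_A = Z_AB = 336.2 - j27.86 Ω = 337.4∠-4.7° Ω.

Z = 336.2 - j27.86 Ω = 337.4∠-4.7° Ω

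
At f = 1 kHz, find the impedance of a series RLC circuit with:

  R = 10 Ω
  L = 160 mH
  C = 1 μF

Step 1 — Angular frequency: ω = 2π·f = 2π·1000 = 6283 rad/s.
Step 2 — Component impedances:
  R: Z = R = 10 Ω
  L: Z = jωL = j·6283·0.16 = 0 + j1005 Ω
  C: Z = 1/(jωC) = -j/(ω·C) = 0 - j159.2 Ω
Step 3 — Series combination: Z_total = R + L + C = 10 + j846.2 Ω = 846.2∠89.3° Ω.

Z = 10 + j846.2 Ω = 846.2∠89.3° Ω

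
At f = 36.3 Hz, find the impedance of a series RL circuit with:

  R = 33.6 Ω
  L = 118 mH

Step 1 — Angular frequency: ω = 2π·f = 2π·36.3 = 228.1 rad/s.
Step 2 — Component impedances:
  R: Z = R = 33.6 Ω
  L: Z = jωL = j·228.1·0.118 = 0 + j26.91 Ω
Step 3 — Series combination: Z_total = R + L = 33.6 + j26.91 Ω = 43.05∠38.7° Ω.

Z = 33.6 + j26.91 Ω = 43.05∠38.7° Ω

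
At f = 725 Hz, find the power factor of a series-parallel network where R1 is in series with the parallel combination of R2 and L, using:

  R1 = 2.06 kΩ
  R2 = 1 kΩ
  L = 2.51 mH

Step 1 — Angular frequency: ω = 2π·f = 2π·725 = 4555 rad/s.
Step 2 — Component impedances:
  R1: Z = R = 2060 Ω
  R2: Z = R = 1000 Ω
  L: Z = jωL = j·4555·0.00251 = 0 + j11.43 Ω
Step 3 — Parallel branch: R2 || L = 1/(1/R2 + 1/L) = 0.1307 + j11.43 Ω.
Step 4 — Series with R1: Z_total = R1 + (R2 || L) = 2060 + j11.43 Ω = 2060∠0.3° Ω.
Step 5 — Power factor: PF = cos(φ) = Re(Z)/|Z| = 2060/2060 = 1.
Step 6 — Type: Im(Z) = 11.43 ⇒ lagging (phase φ = 0.3°).

PF = 1 (lagging, φ = 0.3°)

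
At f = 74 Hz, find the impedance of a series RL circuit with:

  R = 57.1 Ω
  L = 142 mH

Step 1 — Angular frequency: ω = 2π·f = 2π·74 = 465 rad/s.
Step 2 — Component impedances:
  R: Z = R = 57.1 Ω
  L: Z = jωL = j·465·0.142 = 0 + j66.02 Ω
Step 3 — Series combination: Z_total = R + L = 57.1 + j66.02 Ω = 87.29∠49.1° Ω.

Z = 57.1 + j66.02 Ω = 87.29∠49.1° Ω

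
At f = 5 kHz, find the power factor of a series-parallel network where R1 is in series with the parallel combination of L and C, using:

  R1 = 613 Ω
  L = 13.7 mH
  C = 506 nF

Step 1 — Angular frequency: ω = 2π·f = 2π·5000 = 3.142e+04 rad/s.
Step 2 — Component impedances:
  R1: Z = R = 613 Ω
  L: Z = jωL = j·3.142e+04·0.0137 = 0 + j430.4 Ω
  C: Z = 1/(jωC) = -j/(ω·C) = 0 - j62.91 Ω
Step 3 — Parallel branch: L || C = 1/(1/L + 1/C) = 0 - j73.68 Ω.
Step 4 — Series with R1: Z_total = R1 + (L || C) = 613 - j73.68 Ω = 617.4∠-6.9° Ω.
Step 5 — Power factor: PF = cos(φ) = Re(Z)/|Z| = 613/617.4 = 0.9929.
Step 6 — Type: Im(Z) = -73.68 ⇒ leading (phase φ = -6.9°).

PF = 0.9929 (leading, φ = -6.9°)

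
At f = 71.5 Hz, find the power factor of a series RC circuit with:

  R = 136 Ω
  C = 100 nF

Step 1 — Angular frequency: ω = 2π·f = 2π·71.5 = 449.2 rad/s.
Step 2 — Component impedances:
  R: Z = R = 136 Ω
  C: Z = 1/(jωC) = -j/(ω·C) = 0 - j2.226e+04 Ω
Step 3 — Series combination: Z_total = R + C = 136 - j2.226e+04 Ω = 2.226e+04∠-89.6° Ω.
Step 4 — Power factor: PF = cos(φ) = Re(Z)/|Z| = 136/2.226e+04 = 0.00611.
Step 5 — Type: Im(Z) = -2.226e+04 ⇒ leading (phase φ = -89.6°).

PF = 0.00611 (leading, φ = -89.6°)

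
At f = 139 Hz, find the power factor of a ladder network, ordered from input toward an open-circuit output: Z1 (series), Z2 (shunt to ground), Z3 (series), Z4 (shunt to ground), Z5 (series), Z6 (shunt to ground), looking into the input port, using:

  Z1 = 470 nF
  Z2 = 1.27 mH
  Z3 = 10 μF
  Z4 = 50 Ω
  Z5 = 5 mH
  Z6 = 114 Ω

Step 1 — Angular frequency: ω = 2π·f = 2π·139 = 873.4 rad/s.
Step 2 — Component impedances:
  Z1: Z = 1/(jωC) = -j/(ω·C) = 0 - j2436 Ω
  Z2: Z = jωL = j·873.4·0.00127 = 0 + j1.109 Ω
  Z3: Z = 1/(jωC) = -j/(ω·C) = 0 - j114.5 Ω
  Z4: Z = R = 50 Ω
  Z5: Z = jωL = j·873.4·0.005 = 0 + j4.367 Ω
  Z6: Z = R = 114 Ω
Step 3 — Ladder network (open output): work backward from the far end, alternating series and parallel combinations. Z_in = 0.003061 - j2435 Ω = 2435∠-90.0° Ω.
Step 4 — Power factor: PF = cos(φ) = Re(Z)/|Z| = 0.003061/2435 = 1.257e-06.
Step 5 — Type: Im(Z) = -2435 ⇒ leading (phase φ = -90.0°).

PF = 1.257e-06 (leading, φ = -90.0°)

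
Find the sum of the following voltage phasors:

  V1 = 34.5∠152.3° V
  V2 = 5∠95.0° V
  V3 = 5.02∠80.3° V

Step 1 — Convert each phasor to rectangular form:
  V1 = 34.5·(cos(152.3°) + j·sin(152.3°)) = -30.55 + j16.04 V
  V2 = 5·(cos(95.0°) + j·sin(95.0°)) = -0.4358 + j4.981 V
  V3 = 5.02·(cos(80.3°) + j·sin(80.3°)) = 0.8458 + j4.948 V
Step 2 — Sum components: V_total = -30.14 + j25.97 V.
Step 3 — Convert to polar: |V_total| = 39.78 V, ∠V_total = 139.3°.

V_total = 39.78∠139.3° V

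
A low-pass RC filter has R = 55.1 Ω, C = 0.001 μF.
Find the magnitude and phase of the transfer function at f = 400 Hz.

Step 1 — Angular frequency: ω = 2π·400 = 2513 rad/s.
Step 2 — Transfer function: H(jω) = 1/(1 + jωRC).
Step 3 — Denominator: 1 + jωRC = 1 + j·2513·55.1·1e-09 = 1 + j0.0001385.
Step 4 — H = 1 - j0.0001385.
Step 5 — Magnitude: |H| = 1 (-0.0 dB); phase: φ = -0.0°.

|H| = 1 (-0.0 dB), φ = -0.0°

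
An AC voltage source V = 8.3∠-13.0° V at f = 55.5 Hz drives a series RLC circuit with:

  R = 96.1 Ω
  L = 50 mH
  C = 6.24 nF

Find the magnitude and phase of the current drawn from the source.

Step 1 — Angular frequency: ω = 2π·f = 2π·55.5 = 348.7 rad/s.
Step 2 — Component impedances:
  R: Z = R = 96.1 Ω
  L: Z = jωL = j·348.7·0.05 = 0 + j17.44 Ω
  C: Z = 1/(jωC) = -j/(ω·C) = 0 - j4.596e+05 Ω
Step 3 — Series combination: Z_total = R + L + C = 96.1 - j4.595e+05 Ω = 4.595e+05∠-90.0° Ω.
Step 4 — Source phasor: V = 8.3∠-13.0° V = 8.087 - j1.867 V.
Step 5 — Ohm's law: I = V / Z_total = (8.087 - j1.867) / (96.1 - j4.595e+05) = 4.067e-06 + j1.76e-05 A.
Step 6 — Convert to polar: |I| = 1.806e-05 A, ∠I = 77.0°.

I = 1.806e-05∠77.0° A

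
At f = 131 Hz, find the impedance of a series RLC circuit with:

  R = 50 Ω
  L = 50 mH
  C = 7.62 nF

Step 1 — Angular frequency: ω = 2π·f = 2π·131 = 823.1 rad/s.
Step 2 — Component impedances:
  R: Z = R = 50 Ω
  L: Z = jωL = j·823.1·0.05 = 0 + j41.15 Ω
  C: Z = 1/(jωC) = -j/(ω·C) = 0 - j1.594e+05 Ω
Step 3 — Series combination: Z_total = R + L + C = 50 - j1.594e+05 Ω = 1.594e+05∠-90.0° Ω.

Z = 50 - j1.594e+05 Ω = 1.594e+05∠-90.0° Ω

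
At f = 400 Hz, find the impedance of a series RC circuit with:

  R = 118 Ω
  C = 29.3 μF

Step 1 — Angular frequency: ω = 2π·f = 2π·400 = 2513 rad/s.
Step 2 — Component impedances:
  R: Z = R = 118 Ω
  C: Z = 1/(jωC) = -j/(ω·C) = 0 - j13.58 Ω
Step 3 — Series combination: Z_total = R + C = 118 - j13.58 Ω = 118.8∠-6.6° Ω.

Z = 118 - j13.58 Ω = 118.8∠-6.6° Ω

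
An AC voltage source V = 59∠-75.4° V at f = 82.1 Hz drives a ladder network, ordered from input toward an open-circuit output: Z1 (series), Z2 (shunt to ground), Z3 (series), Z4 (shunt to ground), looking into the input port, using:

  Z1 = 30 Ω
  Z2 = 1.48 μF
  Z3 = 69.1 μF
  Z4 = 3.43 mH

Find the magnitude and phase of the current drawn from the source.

Step 1 — Angular frequency: ω = 2π·f = 2π·82.1 = 515.8 rad/s.
Step 2 — Component impedances:
  Z1: Z = R = 30 Ω
  Z2: Z = 1/(jωC) = -j/(ω·C) = 0 - j1310 Ω
  Z3: Z = 1/(jωC) = -j/(ω·C) = 0 - j28.05 Ω
  Z4: Z = jωL = j·515.8·0.00343 = 0 + j1.769 Ω
Step 3 — Ladder network (open output): work backward from the far end, alternating series and parallel combinations. Z_in = 30 - j25.77 Ω = 39.55∠-40.7° Ω.
Step 4 — Source phasor: V = 59∠-75.4° V = 14.87 - j57.09 V.
Step 5 — Ohm's law: I = V / Z_total = (14.87 - j57.09) / (30 - j25.77) = 1.226 - j0.8502 A.
Step 6 — Convert to polar: |I| = 1.492 A, ∠I = -34.7°.

I = 1.492∠-34.7° A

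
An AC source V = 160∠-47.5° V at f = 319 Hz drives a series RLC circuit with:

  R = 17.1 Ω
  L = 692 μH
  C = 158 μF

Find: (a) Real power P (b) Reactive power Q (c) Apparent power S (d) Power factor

Step 1 — Angular frequency: ω = 2π·f = 2π·319 = 2004 rad/s.
Step 2 — Component impedances:
  R: Z = R = 17.1 Ω
  L: Z = jωL = j·2004·0.000692 = 0 + j1.387 Ω
  C: Z = 1/(jωC) = -j/(ω·C) = 0 - j3.158 Ω
Step 3 — Series combination: Z_total = R + L + C = 17.1 - j1.771 Ω = 17.19∠-5.9° Ω.
Step 4 — Source phasor: V = 160∠-47.5° V = 108.1 - j118 V.
Step 5 — Current: I = V / Z = 6.961 - j6.178 A = 9.307∠-41.6° A.
Step 6 — Complex power: S = V·I* = 1481 - j153.4 VA.
Step 7 — Real power: P = Re(S) = 1481 W.
Step 8 — Reactive power: Q = Im(S) = -153.4 VAR.
Step 9 — Apparent power: |S| = 1489 VA.
Step 10 — Power factor: PF = P/|S| = 0.9947 (leading).

(a) P = 1481 W  (b) Q = -153.4 VAR  (c) S = 1489 VA  (d) PF = 0.9947 (leading)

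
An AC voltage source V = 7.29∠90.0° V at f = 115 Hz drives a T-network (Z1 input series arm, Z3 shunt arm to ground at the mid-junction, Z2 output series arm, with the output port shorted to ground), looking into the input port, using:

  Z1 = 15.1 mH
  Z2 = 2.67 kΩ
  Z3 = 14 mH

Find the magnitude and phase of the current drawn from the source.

Step 1 — Angular frequency: ω = 2π·f = 2π·115 = 722.6 rad/s.
Step 2 — Component impedances:
  Z1: Z = jωL = j·722.6·0.0151 = 0 + j10.91 Ω
  Z2: Z = R = 2670 Ω
  Z3: Z = jωL = j·722.6·0.014 = 0 + j10.12 Ω
Step 3 — With the output port shorted to ground, the output series arm Z2 runs from the junction to ground; the shunt arm Z3 also runs from the junction to ground. They appear in parallel: Z3 || Z2 = 0.03833 + j10.12 Ω.
Step 4 — Series with input arm Z1: Z_in = Z1 + (Z3 || Z2) = 0.03833 + j21.03 Ω = 21.03∠89.9° Ω.
Step 5 — Source phasor: V = 7.29∠90.0° V = 0 + j7.29 V.
Step 6 — Ohm's law: I = V / Z_total = (0 + j7.29) / (0.03833 + j21.03) = 0.3467 + j0.000632 A.
Step 7 — Convert to polar: |I| = 0.3467 A, ∠I = 0.1°.

I = 0.3467∠0.1° A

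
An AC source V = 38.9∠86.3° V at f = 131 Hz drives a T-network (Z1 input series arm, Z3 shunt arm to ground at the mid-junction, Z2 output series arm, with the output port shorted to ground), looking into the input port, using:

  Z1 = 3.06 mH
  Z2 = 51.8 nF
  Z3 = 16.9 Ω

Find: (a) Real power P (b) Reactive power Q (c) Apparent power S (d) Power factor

Step 1 — Angular frequency: ω = 2π·f = 2π·131 = 823.1 rad/s.
Step 2 — Component impedances:
  Z1: Z = jωL = j·823.1·0.00306 = 0 + j2.519 Ω
  Z2: Z = 1/(jωC) = -j/(ω·C) = 0 - j2.345e+04 Ω
  Z3: Z = R = 16.9 Ω
Step 3 — With the output port shorted to ground, the output series arm Z2 runs from the junction to ground; the shunt arm Z3 also runs from the junction to ground. They appear in parallel: Z3 || Z2 = 16.9 - j0.01218 Ω.
Step 4 — Series with input arm Z1: Z_in = Z1 + (Z3 || Z2) = 16.9 + j2.507 Ω = 17.08∠8.4° Ω.
Step 5 — Source phasor: V = 38.9∠86.3° V = 2.51 + j38.82 V.
Step 6 — Current: I = V / Z = 0.4787 + j2.226 A = 2.277∠77.9° A.
Step 7 — Complex power: S = V·I* = 87.61 + j12.99 VA.
Step 8 — Real power: P = Re(S) = 87.61 W.
Step 9 — Reactive power: Q = Im(S) = 12.99 VAR.
Step 10 — Apparent power: |S| = 88.57 VA.
Step 11 — Power factor: PF = P/|S| = 0.9892 (lagging).

(a) P = 87.61 W  (b) Q = 12.99 VAR  (c) S = 88.57 VA  (d) PF = 0.9892 (lagging)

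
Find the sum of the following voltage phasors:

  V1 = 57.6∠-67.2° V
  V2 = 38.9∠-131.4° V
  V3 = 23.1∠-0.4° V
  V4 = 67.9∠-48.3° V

Step 1 — Convert each phasor to rectangular form:
  V1 = 57.6·(cos(-67.2°) + j·sin(-67.2°)) = 22.32 - j53.1 V
  V2 = 38.9·(cos(-131.4°) + j·sin(-131.4°)) = -25.73 - j29.18 V
  V3 = 23.1·(cos(-0.4°) + j·sin(-0.4°)) = 23.1 - j0.1613 V
  V4 = 67.9·(cos(-48.3°) + j·sin(-48.3°)) = 45.17 - j50.7 V
Step 2 — Sum components: V_total = 64.86 - j133.1 V.
Step 3 — Convert to polar: |V_total| = 148.1 V, ∠V_total = -64.0°.

V_total = 148.1∠-64.0° V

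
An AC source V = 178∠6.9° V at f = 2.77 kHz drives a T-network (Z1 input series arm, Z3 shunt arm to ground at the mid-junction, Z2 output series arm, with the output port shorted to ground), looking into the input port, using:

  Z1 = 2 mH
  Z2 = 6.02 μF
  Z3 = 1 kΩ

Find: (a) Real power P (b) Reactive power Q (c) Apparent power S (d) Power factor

Step 1 — Angular frequency: ω = 2π·f = 2π·2770 = 1.74e+04 rad/s.
Step 2 — Component impedances:
  Z1: Z = jωL = j·1.74e+04·0.002 = 0 + j34.81 Ω
  Z2: Z = 1/(jωC) = -j/(ω·C) = 0 - j9.544 Ω
  Z3: Z = R = 1000 Ω
Step 3 — With the output port shorted to ground, the output series arm Z2 runs from the junction to ground; the shunt arm Z3 also runs from the junction to ground. They appear in parallel: Z3 || Z2 = 0.09109 - j9.543 Ω.
Step 4 — Series with input arm Z1: Z_in = Z1 + (Z3 || Z2) = 0.09109 + j25.27 Ω = 25.27∠89.8° Ω.
Step 5 — Source phasor: V = 178∠6.9° V = 176.7 + j21.38 V.
Step 6 — Current: I = V / Z = 0.8716 - j6.991 A = 7.045∠-82.9° A.
Step 7 — Complex power: S = V·I* = 4.521 + j1254 VA.
Step 8 — Real power: P = Re(S) = 4.521 W.
Step 9 — Reactive power: Q = Im(S) = 1254 VAR.
Step 10 — Apparent power: |S| = 1254 VA.
Step 11 — Power factor: PF = P/|S| = 0.003605 (lagging).

(a) P = 4.521 W  (b) Q = 1254 VAR  (c) S = 1254 VA  (d) PF = 0.003605 (lagging)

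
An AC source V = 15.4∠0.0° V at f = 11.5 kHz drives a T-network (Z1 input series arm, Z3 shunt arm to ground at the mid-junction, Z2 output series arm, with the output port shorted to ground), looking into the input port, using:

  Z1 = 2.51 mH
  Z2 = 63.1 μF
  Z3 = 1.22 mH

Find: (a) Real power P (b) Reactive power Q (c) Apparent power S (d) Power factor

Step 1 — Angular frequency: ω = 2π·f = 2π·1.15e+04 = 7.226e+04 rad/s.
Step 2 — Component impedances:
  Z1: Z = jωL = j·7.226e+04·0.00251 = 0 + j181.4 Ω
  Z2: Z = 1/(jωC) = -j/(ω·C) = 0 - j0.2193 Ω
  Z3: Z = jωL = j·7.226e+04·0.00122 = 0 + j88.15 Ω
Step 3 — With the output port shorted to ground, the output series arm Z2 runs from the junction to ground; the shunt arm Z3 also runs from the junction to ground. They appear in parallel: Z3 || Z2 = 0 - j0.2199 Ω.
Step 4 — Series with input arm Z1: Z_in = Z1 + (Z3 || Z2) = 0 + j181.1 Ω = 181.1∠90.0° Ω.
Step 5 — Source phasor: V = 15.4∠0.0° V = 15.4 V.
Step 6 — Current: I = V / Z = 0 - j0.08502 A = 0.08502∠-90.0° A.
Step 7 — Complex power: S = V·I* = 0 + j1.309 VA.
Step 8 — Real power: P = Re(S) = 0 W.
Step 9 — Reactive power: Q = Im(S) = 1.309 VAR.
Step 10 — Apparent power: |S| = 1.309 VA.
Step 11 — Power factor: PF = P/|S| = 0 (lagging).

(a) P = 0 W  (b) Q = 1.309 VAR  (c) S = 1.309 VA  (d) PF = 0 (lagging)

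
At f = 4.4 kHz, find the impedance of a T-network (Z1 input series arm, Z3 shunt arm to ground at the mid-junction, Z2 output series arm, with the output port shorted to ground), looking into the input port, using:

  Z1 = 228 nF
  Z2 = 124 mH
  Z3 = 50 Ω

Step 1 — Angular frequency: ω = 2π·f = 2π·4400 = 2.765e+04 rad/s.
Step 2 — Component impedances:
  Z1: Z = 1/(jωC) = -j/(ω·C) = 0 - j158.6 Ω
  Z2: Z = jωL = j·2.765e+04·0.124 = 0 + j3428 Ω
  Z3: Z = R = 50 Ω
Step 3 — With the output port shorted to ground, the output series arm Z2 runs from the junction to ground; the shunt arm Z3 also runs from the junction to ground. They appear in parallel: Z3 || Z2 = 49.99 + j0.7291 Ω.
Step 4 — Series with input arm Z1: Z_in = Z1 + (Z3 || Z2) = 49.99 - j157.9 Ω = 165.6∠-72.4° Ω.

Z = 49.99 - j157.9 Ω = 165.6∠-72.4° Ω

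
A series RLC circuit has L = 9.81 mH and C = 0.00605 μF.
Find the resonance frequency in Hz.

Step 1 — Resonance condition Im(Z)=0 gives ω₀ = 1/√(LC).
Step 2 — ω₀ = 1/√(0.00981·6.05e-09) = 1.298e+05 rad/s.
Step 3 — f₀ = ω₀/(2π) = 2.066e+04 Hz.

f₀ = 2.066e+04 Hz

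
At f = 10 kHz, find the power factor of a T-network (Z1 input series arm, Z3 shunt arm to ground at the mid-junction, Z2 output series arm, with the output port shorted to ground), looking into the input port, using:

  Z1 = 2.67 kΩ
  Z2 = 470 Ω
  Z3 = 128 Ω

Step 1 — Angular frequency: ω = 2π·f = 2π·1e+04 = 6.283e+04 rad/s.
Step 2 — Component impedances:
  Z1: Z = R = 2670 Ω
  Z2: Z = R = 470 Ω
  Z3: Z = R = 128 Ω
Step 3 — With the output port shorted to ground, the output series arm Z2 runs from the junction to ground; the shunt arm Z3 also runs from the junction to ground. They appear in parallel: Z3 || Z2 = 100.6 Ω.
Step 4 — Series with input arm Z1: Z_in = Z1 + (Z3 || Z2) = 2771 Ω = 2771∠0.0° Ω.
Step 5 — Power factor: PF = cos(φ) = Re(Z)/|Z| = 2771/2771 = 1.
Step 6 — Type: Im(Z) = 0 ⇒ unity (phase φ = 0.0°).

PF = 1 (unity, φ = 0.0°)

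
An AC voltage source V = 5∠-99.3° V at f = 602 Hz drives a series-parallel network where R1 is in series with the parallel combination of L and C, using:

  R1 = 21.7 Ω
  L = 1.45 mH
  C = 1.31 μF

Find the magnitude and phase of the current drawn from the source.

Step 1 — Angular frequency: ω = 2π·f = 2π·602 = 3782 rad/s.
Step 2 — Component impedances:
  R1: Z = R = 21.7 Ω
  L: Z = jωL = j·3782·0.00145 = 0 + j5.485 Ω
  C: Z = 1/(jωC) = -j/(ω·C) = 0 - j201.8 Ω
Step 3 — Parallel branch: L || C = 1/(1/L + 1/C) = 0 + j5.638 Ω.
Step 4 — Series with R1: Z_total = R1 + (L || C) = 21.7 + j5.638 Ω = 22.42∠14.6° Ω.
Step 5 — Source phasor: V = 5∠-99.3° V = -0.808 - j4.934 V.
Step 6 — Ohm's law: I = V / Z_total = (-0.808 - j4.934) / (21.7 + j5.638) = -0.09022 - j0.2039 A.
Step 7 — Convert to polar: |I| = 0.223 A, ∠I = -113.9°.

I = 0.223∠-113.9° A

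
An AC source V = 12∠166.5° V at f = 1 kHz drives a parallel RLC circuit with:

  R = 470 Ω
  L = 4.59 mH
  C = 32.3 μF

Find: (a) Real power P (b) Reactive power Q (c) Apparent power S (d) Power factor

Step 1 — Angular frequency: ω = 2π·f = 2π·1000 = 6283 rad/s.
Step 2 — Component impedances:
  R: Z = R = 470 Ω
  L: Z = jωL = j·6283·0.00459 = 0 + j28.84 Ω
  C: Z = 1/(jωC) = -j/(ω·C) = 0 - j4.927 Ω
Step 3 — Parallel combination: 1/Z_total = 1/R + 1/L + 1/C; Z_total = 0.07513 - j5.942 Ω = 5.942∠-89.3° Ω.
Step 4 — Source phasor: V = 12∠166.5° V = -11.67 + j2.801 V.
Step 5 — Current: I = V / Z = -0.4962 - j1.958 A = 2.019∠-104.2° A.
Step 6 — Complex power: S = V·I* = 0.3064 - j24.23 VA.
Step 7 — Real power: P = Re(S) = 0.3064 W.
Step 8 — Reactive power: Q = Im(S) = -24.23 VAR.
Step 9 — Apparent power: |S| = 24.23 VA.
Step 10 — Power factor: PF = P/|S| = 0.01264 (leading).

(a) P = 0.3064 W  (b) Q = -24.23 VAR  (c) S = 24.23 VA  (d) PF = 0.01264 (leading)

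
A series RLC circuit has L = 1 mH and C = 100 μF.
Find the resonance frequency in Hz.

Step 1 — Resonance condition Im(Z)=0 gives ω₀ = 1/√(LC).
Step 2 — ω₀ = 1/√(0.001·0.0001) = 3162 rad/s.
Step 3 — f₀ = ω₀/(2π) = 503.3 Hz.

f₀ = 503.3 Hz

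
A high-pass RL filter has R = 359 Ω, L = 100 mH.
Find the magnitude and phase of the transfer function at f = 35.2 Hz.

Step 1 — Angular frequency: ω = 2π·35.2 = 221.2 rad/s.
Step 2 — Transfer function: H(jω) = jωL/(R + jωL).
Step 3 — Numerator jωL = j·22.12; denominator R + jωL = 359 + j22.12.
Step 4 — H = 0.003781 + j0.06137.
Step 5 — Magnitude: |H| = 0.06149 (-24.2 dB); phase: φ = 86.5°.

|H| = 0.06149 (-24.2 dB), φ = 86.5°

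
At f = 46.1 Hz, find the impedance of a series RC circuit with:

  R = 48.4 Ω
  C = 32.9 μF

Step 1 — Angular frequency: ω = 2π·f = 2π·46.1 = 289.7 rad/s.
Step 2 — Component impedances:
  R: Z = R = 48.4 Ω
  C: Z = 1/(jωC) = -j/(ω·C) = 0 - j104.9 Ω
Step 3 — Series combination: Z_total = R + C = 48.4 - j104.9 Ω = 115.6∠-65.2° Ω.

Z = 48.4 - j104.9 Ω = 115.6∠-65.2° Ω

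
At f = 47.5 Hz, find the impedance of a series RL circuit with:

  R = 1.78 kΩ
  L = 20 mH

Step 1 — Angular frequency: ω = 2π·f = 2π·47.5 = 298.5 rad/s.
Step 2 — Component impedances:
  R: Z = R = 1780 Ω
  L: Z = jωL = j·298.5·0.02 = 0 + j5.969 Ω
Step 3 — Series combination: Z_total = R + L = 1780 + j5.969 Ω = 1780∠0.2° Ω.

Z = 1780 + j5.969 Ω = 1780∠0.2° Ω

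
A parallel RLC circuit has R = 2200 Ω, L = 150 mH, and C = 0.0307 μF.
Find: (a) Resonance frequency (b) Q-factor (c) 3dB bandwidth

Step 1 — Resonance: ω₀ = 1/√(LC) = 1/√(0.15·3.07e-08) = 1.474e+04 rad/s.
Step 2 — f₀ = ω₀/(2π) = 2345 Hz.
Step 3 — Parallel Q: Q = R/(ω₀L) = 2200/(1.474e+04·0.15) = 0.9953.
Step 4 — Bandwidth: Δω = ω₀/Q = 1.481e+04 rad/s; BW = Δω/(2π) = 2356 Hz.

(a) f₀ = 2345 Hz  (b) Q = 0.9953  (c) BW = 2356 Hz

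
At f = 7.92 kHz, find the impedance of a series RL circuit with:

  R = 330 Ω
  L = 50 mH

Step 1 — Angular frequency: ω = 2π·f = 2π·7920 = 4.976e+04 rad/s.
Step 2 — Component impedances:
  R: Z = R = 330 Ω
  L: Z = jωL = j·4.976e+04·0.05 = 0 + j2488 Ω
Step 3 — Series combination: Z_total = R + L = 330 + j2488 Ω = 2510∠82.4° Ω.

Z = 330 + j2488 Ω = 2510∠82.4° Ω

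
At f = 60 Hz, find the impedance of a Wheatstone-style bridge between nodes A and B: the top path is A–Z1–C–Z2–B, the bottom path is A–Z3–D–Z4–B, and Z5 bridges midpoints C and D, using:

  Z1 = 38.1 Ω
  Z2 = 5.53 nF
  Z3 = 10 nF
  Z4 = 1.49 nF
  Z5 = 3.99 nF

Step 1 — Angular frequency: ω = 2π·f = 2π·60 = 377 rad/s.
Step 2 — Component impedances:
  Z1: Z = R = 38.1 Ω
  Z2: Z = 1/(jωC) = -j/(ω·C) = 0 - j4.797e+05 Ω
  Z3: Z = 1/(jωC) = -j/(ω·C) = 0 - j2.653e+05 Ω
  Z4: Z = 1/(jωC) = -j/(ω·C) = 0 - j1.78e+06 Ω
  Z5: Z = 1/(jωC) = -j/(ω·C) = 0 - j6.648e+05 Ω
Step 3 — Bridge requires nodal analysis (the Z5 bridge couples midpoints C and D, so the two paths cannot be reduced to a simple series/parallel combination). Setting node B to ground and injecting 1 A at node A, the 3-node admittance system at A, C, D solves to V_A = Z_AB = 28.18 - j3.857e+05 Ω = 3.857e+05∠-90.0° Ω.

Z = 28.18 - j3.857e+05 Ω = 3.857e+05∠-90.0° Ω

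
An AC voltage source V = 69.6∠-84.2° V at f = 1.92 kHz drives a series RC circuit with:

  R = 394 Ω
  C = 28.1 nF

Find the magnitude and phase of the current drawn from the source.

Step 1 — Angular frequency: ω = 2π·f = 2π·1920 = 1.206e+04 rad/s.
Step 2 — Component impedances:
  R: Z = R = 394 Ω
  C: Z = 1/(jωC) = -j/(ω·C) = 0 - j2950 Ω
Step 3 — Series combination: Z_total = R + C = 394 - j2950 Ω = 2976∠-82.4° Ω.
Step 4 — Source phasor: V = 69.6∠-84.2° V = 7.034 - j69.24 V.
Step 5 — Ohm's law: I = V / Z_total = (7.034 - j69.24) / (394 - j2950) = 0.02337 - j0.0007376 A.
Step 6 — Convert to polar: |I| = 0.02339 A, ∠I = -1.8°.

I = 0.02339∠-1.8° A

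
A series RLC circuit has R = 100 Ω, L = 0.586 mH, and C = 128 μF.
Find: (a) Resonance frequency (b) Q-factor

Step 1 — Resonance condition Im(Z)=0 gives ω₀ = 1/√(LC).
Step 2 — ω₀ = 1/√(0.000586·0.000128) = 3651 rad/s.
Step 3 — f₀ = ω₀/(2π) = 581.1 Hz.
Step 4 — Series Q: Q = ω₀L/R = 3651·0.000586/100 = 0.0214.

(a) f₀ = 581.1 Hz  (b) Q = 0.0214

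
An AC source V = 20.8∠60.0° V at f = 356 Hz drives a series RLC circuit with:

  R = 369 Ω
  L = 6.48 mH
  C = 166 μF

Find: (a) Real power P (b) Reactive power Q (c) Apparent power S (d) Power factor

Step 1 — Angular frequency: ω = 2π·f = 2π·356 = 2237 rad/s.
Step 2 — Component impedances:
  R: Z = R = 369 Ω
  L: Z = jωL = j·2237·0.00648 = 0 + j14.49 Ω
  C: Z = 1/(jωC) = -j/(ω·C) = 0 - j2.693 Ω
Step 3 — Series combination: Z_total = R + L + C = 369 + j11.8 Ω = 369.2∠1.8° Ω.
Step 4 — Source phasor: V = 20.8∠60.0° V = 10.4 + j18.01 V.
Step 5 — Current: I = V / Z = 0.02972 + j0.04787 A = 0.05634∠58.2° A.
Step 6 — Complex power: S = V·I* = 1.171 + j0.03746 VA.
Step 7 — Real power: P = Re(S) = 1.171 W.
Step 8 — Reactive power: Q = Im(S) = 0.03746 VAR.
Step 9 — Apparent power: |S| = 1.172 VA.
Step 10 — Power factor: PF = P/|S| = 0.9995 (lagging).

(a) P = 1.171 W  (b) Q = 0.03746 VAR  (c) S = 1.172 VA  (d) PF = 0.9995 (lagging)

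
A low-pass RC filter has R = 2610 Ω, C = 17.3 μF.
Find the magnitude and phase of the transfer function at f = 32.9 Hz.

Step 1 — Angular frequency: ω = 2π·32.9 = 206.7 rad/s.
Step 2 — Transfer function: H(jω) = 1/(1 + jωRC).
Step 3 — Denominator: 1 + jωRC = 1 + j·206.7·2610·1.73e-05 = 1 + j9.334.
Step 4 — H = 0.01135 - j0.1059.
Step 5 — Magnitude: |H| = 0.1065 (-19.5 dB); phase: φ = -83.9°.

|H| = 0.1065 (-19.5 dB), φ = -83.9°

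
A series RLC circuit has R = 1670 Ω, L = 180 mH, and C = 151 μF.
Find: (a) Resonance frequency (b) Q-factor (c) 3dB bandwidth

Step 1 — Resonance condition Im(Z)=0 gives ω₀ = 1/√(LC).
Step 2 — ω₀ = 1/√(0.18·0.000151) = 191.8 rad/s.
Step 3 — f₀ = ω₀/(2π) = 30.53 Hz.
Step 4 — Series Q: Q = ω₀L/R = 191.8·0.18/1670 = 0.02067.
Step 5 — 3dB bandwidth: Δω = ω₀/Q = 9278 rad/s; BW = Δω/(2π) = 1477 Hz.

(a) f₀ = 30.53 Hz  (b) Q = 0.02067  (c) BW = 1477 Hz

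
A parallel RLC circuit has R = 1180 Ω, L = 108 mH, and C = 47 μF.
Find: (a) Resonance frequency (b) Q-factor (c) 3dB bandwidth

Step 1 — Resonance: ω₀ = 1/√(LC) = 1/√(0.108·4.7e-05) = 443.9 rad/s.
Step 2 — f₀ = ω₀/(2π) = 70.64 Hz.
Step 3 — Parallel Q: Q = R/(ω₀L) = 1180/(443.9·0.108) = 24.62.
Step 4 — Bandwidth: Δω = ω₀/Q = 18.03 rad/s; BW = Δω/(2π) = 2.87 Hz.

(a) f₀ = 70.64 Hz  (b) Q = 24.62  (c) BW = 2.87 Hz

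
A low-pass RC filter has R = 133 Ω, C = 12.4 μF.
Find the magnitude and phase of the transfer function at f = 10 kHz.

Step 1 — Angular frequency: ω = 2π·1e+04 = 6.283e+04 rad/s.
Step 2 — Transfer function: H(jω) = 1/(1 + jωRC).
Step 3 — Denominator: 1 + jωRC = 1 + j·6.283e+04·133·1.24e-05 = 1 + j103.6.
Step 4 — H = 9.312e-05 - j0.00965.
Step 5 — Magnitude: |H| = 0.00965 (-40.3 dB); phase: φ = -89.4°.

|H| = 0.00965 (-40.3 dB), φ = -89.4°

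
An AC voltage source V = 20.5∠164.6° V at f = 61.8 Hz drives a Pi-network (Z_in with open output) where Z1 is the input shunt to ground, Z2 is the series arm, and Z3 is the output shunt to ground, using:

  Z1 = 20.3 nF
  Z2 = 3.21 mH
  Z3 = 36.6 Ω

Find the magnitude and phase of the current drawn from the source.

Step 1 — Angular frequency: ω = 2π·f = 2π·61.8 = 388.3 rad/s.
Step 2 — Component impedances:
  Z1: Z = 1/(jωC) = -j/(ω·C) = 0 - j1.269e+05 Ω
  Z2: Z = jωL = j·388.3·0.00321 = 0 + j1.246 Ω
  Z3: Z = R = 36.6 Ω
Step 3 — With open output, the series arm Z2 and the output shunt Z3 appear in series to ground: Z2 + Z3 = 36.6 + j1.246 Ω.
Step 4 — Parallel with input shunt Z1: Z_in = Z1 || (Z2 + Z3) = 36.6 + j1.236 Ω = 36.62∠1.9° Ω.
Step 5 — Source phasor: V = 20.5∠164.6° V = -19.76 + j5.444 V.
Step 6 — Ohm's law: I = V / Z_total = (-19.76 + j5.444) / (36.6 + j1.236) = -0.5344 + j0.1668 A.
Step 7 — Convert to polar: |I| = 0.5598 A, ∠I = 162.7°.

I = 0.5598∠162.7° A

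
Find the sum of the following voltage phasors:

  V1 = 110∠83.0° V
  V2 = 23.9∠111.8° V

Step 1 — Convert each phasor to rectangular form:
  V1 = 110·(cos(83.0°) + j·sin(83.0°)) = 13.41 + j109.2 V
  V2 = 23.9·(cos(111.8°) + j·sin(111.8°)) = -8.876 + j22.19 V
Step 2 — Sum components: V_total = 4.53 + j131.4 V.
Step 3 — Convert to polar: |V_total| = 131.4 V, ∠V_total = 88.0°.

V_total = 131.4∠88.0° V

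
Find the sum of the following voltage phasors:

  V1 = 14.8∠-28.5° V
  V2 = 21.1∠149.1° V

Step 1 — Convert each phasor to rectangular form:
  V1 = 14.8·(cos(-28.5°) + j·sin(-28.5°)) = 13.01 - j7.062 V
  V2 = 21.1·(cos(149.1°) + j·sin(149.1°)) = -18.11 + j10.84 V
Step 2 — Sum components: V_total = -5.099 + j3.774 V.
Step 3 — Convert to polar: |V_total| = 6.343 V, ∠V_total = 143.5°.

V_total = 6.343∠143.5° V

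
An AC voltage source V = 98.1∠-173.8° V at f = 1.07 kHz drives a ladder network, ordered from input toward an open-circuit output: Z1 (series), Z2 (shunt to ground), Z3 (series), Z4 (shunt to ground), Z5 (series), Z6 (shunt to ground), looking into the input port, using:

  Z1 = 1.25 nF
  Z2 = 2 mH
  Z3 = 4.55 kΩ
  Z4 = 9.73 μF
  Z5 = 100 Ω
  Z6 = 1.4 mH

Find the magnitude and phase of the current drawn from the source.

Step 1 — Angular frequency: ω = 2π·f = 2π·1070 = 6723 rad/s.
Step 2 — Component impedances:
  Z1: Z = 1/(jωC) = -j/(ω·C) = 0 - j1.19e+05 Ω
  Z2: Z = jωL = j·6723·0.002 = 0 + j13.45 Ω
  Z3: Z = R = 4550 Ω
  Z4: Z = 1/(jωC) = -j/(ω·C) = 0 - j15.29 Ω
  Z5: Z = R = 100 Ω
  Z6: Z = jωL = j·6723·0.0014 = 0 + j9.412 Ω
Step 3 — Ladder network (open output): work backward from the far end, alternating series and parallel combinations. Z_in = 0.03971 - j1.19e+05 Ω = 1.19e+05∠-90.0° Ω.
Step 4 — Source phasor: V = 98.1∠-173.8° V = -97.53 - j10.59 V.
Step 5 — Ohm's law: I = V / Z_total = (-97.53 - j10.59) / (0.03971 - j1.19e+05) = 8.905e-05 - j0.0008197 A.
Step 6 — Convert to polar: |I| = 0.0008245 A, ∠I = -83.8°.

I = 0.0008245∠-83.8° A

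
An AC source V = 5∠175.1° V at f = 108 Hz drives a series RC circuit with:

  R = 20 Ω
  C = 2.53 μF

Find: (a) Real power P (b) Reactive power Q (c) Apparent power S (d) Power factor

Step 1 — Angular frequency: ω = 2π·f = 2π·108 = 678.6 rad/s.
Step 2 — Component impedances:
  R: Z = R = 20 Ω
  C: Z = 1/(jωC) = -j/(ω·C) = 0 - j582.5 Ω
Step 3 — Series combination: Z_total = R + C = 20 - j582.5 Ω = 582.8∠-88.0° Ω.
Step 4 — Source phasor: V = 5∠175.1° V = -4.982 + j0.4271 V.
Step 5 — Current: I = V / Z = -0.001026 - j0.008517 A = 0.008579∠-96.9° A.
Step 6 — Complex power: S = V·I* = 0.001472 - j0.04287 VA.
Step 7 — Real power: P = Re(S) = 0.001472 W.
Step 8 — Reactive power: Q = Im(S) = -0.04287 VAR.
Step 9 — Apparent power: |S| = 0.0429 VA.
Step 10 — Power factor: PF = P/|S| = 0.03432 (leading).

(a) P = 0.001472 W  (b) Q = -0.04287 VAR  (c) S = 0.0429 VA  (d) PF = 0.03432 (leading)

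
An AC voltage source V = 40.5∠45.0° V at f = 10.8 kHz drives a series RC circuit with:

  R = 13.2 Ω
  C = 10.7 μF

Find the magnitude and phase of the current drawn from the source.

Step 1 — Angular frequency: ω = 2π·f = 2π·1.08e+04 = 6.786e+04 rad/s.
Step 2 — Component impedances:
  R: Z = R = 13.2 Ω
  C: Z = 1/(jωC) = -j/(ω·C) = 0 - j1.377 Ω
Step 3 — Series combination: Z_total = R + C = 13.2 - j1.377 Ω = 13.27∠-6.0° Ω.
Step 4 — Source phasor: V = 40.5∠45.0° V = 28.64 + j28.64 V.
Step 5 — Ohm's law: I = V / Z_total = (28.64 + j28.64) / (13.2 - j1.377) = 1.922 + j2.37 A.
Step 6 — Convert to polar: |I| = 3.052 A, ∠I = 51.0°.

I = 3.052∠51.0° A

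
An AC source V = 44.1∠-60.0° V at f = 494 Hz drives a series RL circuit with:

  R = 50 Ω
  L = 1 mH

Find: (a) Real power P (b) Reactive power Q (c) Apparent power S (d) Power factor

Step 1 — Angular frequency: ω = 2π·f = 2π·494 = 3104 rad/s.
Step 2 — Component impedances:
  R: Z = R = 50 Ω
  L: Z = jωL = j·3104·0.001 = 0 + j3.104 Ω
Step 3 — Series combination: Z_total = R + L = 50 + j3.104 Ω = 50.1∠3.6° Ω.
Step 4 — Source phasor: V = 44.1∠-60.0° V = 22.05 - j38.19 V.
Step 5 — Current: I = V / Z = 0.3921 - j0.7882 A = 0.8803∠-63.6° A.
Step 6 — Complex power: S = V·I* = 38.75 + j2.405 VA.
Step 7 — Real power: P = Re(S) = 38.75 W.
Step 8 — Reactive power: Q = Im(S) = 2.405 VAR.
Step 9 — Apparent power: |S| = 38.82 VA.
Step 10 — Power factor: PF = P/|S| = 0.9981 (lagging).

(a) P = 38.75 W  (b) Q = 2.405 VAR  (c) S = 38.82 VA  (d) PF = 0.9981 (lagging)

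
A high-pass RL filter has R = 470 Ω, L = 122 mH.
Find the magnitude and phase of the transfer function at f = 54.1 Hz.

Step 1 — Angular frequency: ω = 2π·54.1 = 339.9 rad/s.
Step 2 — Transfer function: H(jω) = jωL/(R + jωL).
Step 3 — Numerator jωL = j·41.47; denominator R + jωL = 470 + j41.47.
Step 4 — H = 0.007725 + j0.08755.
Step 5 — Magnitude: |H| = 0.08789 (-21.1 dB); phase: φ = 85.0°.

|H| = 0.08789 (-21.1 dB), φ = 85.0°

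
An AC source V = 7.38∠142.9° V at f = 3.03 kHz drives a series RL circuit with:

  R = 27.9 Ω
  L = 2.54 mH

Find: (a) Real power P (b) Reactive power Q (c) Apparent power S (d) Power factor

Step 1 — Angular frequency: ω = 2π·f = 2π·3030 = 1.904e+04 rad/s.
Step 2 — Component impedances:
  R: Z = R = 27.9 Ω
  L: Z = jωL = j·1.904e+04·0.00254 = 0 + j48.36 Ω
Step 3 — Series combination: Z_total = R + L = 27.9 + j48.36 Ω = 55.83∠60.0° Ω.
Step 4 — Source phasor: V = 7.38∠142.9° V = -5.886 + j4.452 V.
Step 5 — Current: I = V / Z = 0.01638 + j0.1312 A = 0.1322∠82.9° A.
Step 6 — Complex power: S = V·I* = 0.4875 + j0.845 VA.
Step 7 — Real power: P = Re(S) = 0.4875 W.
Step 8 — Reactive power: Q = Im(S) = 0.845 VAR.
Step 9 — Apparent power: |S| = 0.9756 VA.
Step 10 — Power factor: PF = P/|S| = 0.4997 (lagging).

(a) P = 0.4875 W  (b) Q = 0.845 VAR  (c) S = 0.9756 VA  (d) PF = 0.4997 (lagging)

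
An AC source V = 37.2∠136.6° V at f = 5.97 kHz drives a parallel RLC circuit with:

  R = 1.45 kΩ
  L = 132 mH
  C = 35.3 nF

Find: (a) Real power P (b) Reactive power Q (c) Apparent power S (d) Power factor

Step 1 — Angular frequency: ω = 2π·f = 2π·5970 = 3.751e+04 rad/s.
Step 2 — Component impedances:
  R: Z = R = 1450 Ω
  L: Z = jωL = j·3.751e+04·0.132 = 0 + j4951 Ω
  C: Z = 1/(jωC) = -j/(ω·C) = 0 - j755.2 Ω
Step 3 — Parallel combination: 1/Z_total = 1/R + 1/L + 1/C; Z_total = 397.5 - j646.8 Ω = 759.2∠-58.4° Ω.
Step 4 — Source phasor: V = 37.2∠136.6° V = -27.03 + j25.56 V.
Step 5 — Current: I = V / Z = -0.04732 - j0.0127 A = 0.049∠-165.0° A.
Step 6 — Complex power: S = V·I* = 0.9544 - j1.553 VA.
Step 7 — Real power: P = Re(S) = 0.9544 W.
Step 8 — Reactive power: Q = Im(S) = -1.553 VAR.
Step 9 — Apparent power: |S| = 1.823 VA.
Step 10 — Power factor: PF = P/|S| = 0.5236 (leading).

(a) P = 0.9544 W  (b) Q = -1.553 VAR  (c) S = 1.823 VA  (d) PF = 0.5236 (leading)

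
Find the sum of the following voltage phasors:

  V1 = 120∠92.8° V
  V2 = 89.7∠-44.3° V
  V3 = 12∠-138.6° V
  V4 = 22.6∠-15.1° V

Step 1 — Convert each phasor to rectangular form:
  V1 = 120·(cos(92.8°) + j·sin(92.8°)) = -5.862 + j119.9 V
  V2 = 89.7·(cos(-44.3°) + j·sin(-44.3°)) = 64.2 - j62.65 V
  V3 = 12·(cos(-138.6°) + j·sin(-138.6°)) = -9.001 - j7.936 V
  V4 = 22.6·(cos(-15.1°) + j·sin(-15.1°)) = 21.82 - j5.887 V
Step 2 — Sum components: V_total = 71.15 + j43.39 V.
Step 3 — Convert to polar: |V_total| = 83.34 V, ∠V_total = 31.4°.

V_total = 83.34∠31.4° V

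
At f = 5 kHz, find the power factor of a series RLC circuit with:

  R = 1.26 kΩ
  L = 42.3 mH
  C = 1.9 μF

Step 1 — Angular frequency: ω = 2π·f = 2π·5000 = 3.142e+04 rad/s.
Step 2 — Component impedances:
  R: Z = R = 1260 Ω
  L: Z = jωL = j·3.142e+04·0.0423 = 0 + j1329 Ω
  C: Z = 1/(jωC) = -j/(ω·C) = 0 - j16.75 Ω
Step 3 — Series combination: Z_total = R + L + C = 1260 + j1312 Ω = 1819∠46.2° Ω.
Step 4 — Power factor: PF = cos(φ) = Re(Z)/|Z| = 1260/1819.2 = 0.6926.
Step 5 — Type: Im(Z) = 1312 ⇒ lagging (phase φ = 46.2°).

PF = 0.6926 (lagging, φ = 46.2°)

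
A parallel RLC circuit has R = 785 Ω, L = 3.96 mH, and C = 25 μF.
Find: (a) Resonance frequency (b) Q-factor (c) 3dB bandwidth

Step 1 — Resonance: ω₀ = 1/√(LC) = 1/√(0.00396·2.5e-05) = 3178 rad/s.
Step 2 — f₀ = ω₀/(2π) = 505.8 Hz.
Step 3 — Parallel Q: Q = R/(ω₀L) = 785/(3178·0.00396) = 62.37.
Step 4 — Bandwidth: Δω = ω₀/Q = 50.96 rad/s; BW = Δω/(2π) = 8.11 Hz.

(a) f₀ = 505.8 Hz  (b) Q = 62.37  (c) BW = 8.11 Hz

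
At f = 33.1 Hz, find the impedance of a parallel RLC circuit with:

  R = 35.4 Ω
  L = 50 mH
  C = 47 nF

Step 1 — Angular frequency: ω = 2π·f = 2π·33.1 = 208 rad/s.
Step 2 — Component impedances:
  R: Z = R = 35.4 Ω
  L: Z = jωL = j·208·0.05 = 0 + j10.4 Ω
  C: Z = 1/(jωC) = -j/(ω·C) = 0 - j1.023e+05 Ω
Step 3 — Parallel combination: 1/Z_total = 1/R + 1/L + 1/C; Z_total = 2.812 + j9.573 Ω = 9.978∠73.6° Ω.

Z = 2.812 + j9.573 Ω = 9.978∠73.6° Ω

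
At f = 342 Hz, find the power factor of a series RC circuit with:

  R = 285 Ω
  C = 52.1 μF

Step 1 — Angular frequency: ω = 2π·f = 2π·342 = 2149 rad/s.
Step 2 — Component impedances:
  R: Z = R = 285 Ω
  C: Z = 1/(jωC) = -j/(ω·C) = 0 - j8.932 Ω
Step 3 — Series combination: Z_total = R + C = 285 - j8.932 Ω = 285.1∠-1.8° Ω.
Step 4 — Power factor: PF = cos(φ) = Re(Z)/|Z| = 285/285.14 = 0.9995.
Step 5 — Type: Im(Z) = -8.932 ⇒ leading (phase φ = -1.8°).

PF = 0.9995 (leading, φ = -1.8°)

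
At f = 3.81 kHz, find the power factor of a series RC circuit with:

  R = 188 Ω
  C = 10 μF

Step 1 — Angular frequency: ω = 2π·f = 2π·3810 = 2.394e+04 rad/s.
Step 2 — Component impedances:
  R: Z = R = 188 Ω
  C: Z = 1/(jωC) = -j/(ω·C) = 0 - j4.177 Ω
Step 3 — Series combination: Z_total = R + C = 188 - j4.177 Ω = 188∠-1.3° Ω.
Step 4 — Power factor: PF = cos(φ) = Re(Z)/|Z| = 188/188.046 = 0.9998.
Step 5 — Type: Im(Z) = -4.177 ⇒ leading (phase φ = -1.3°).

PF = 0.9998 (leading, φ = -1.3°)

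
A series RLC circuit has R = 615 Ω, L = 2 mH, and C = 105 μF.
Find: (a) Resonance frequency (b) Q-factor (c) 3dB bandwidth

Step 1 — Resonance: ω₀ = 1/√(LC) = 1/√(0.002·0.000105) = 2182 rad/s.
Step 2 — f₀ = ω₀/(2π) = 347.3 Hz.
Step 3 — Series Q: Q = ω₀L/R = 2182·0.002/615 = 0.007097.
Step 4 — Bandwidth: Δω = ω₀/Q = 3.075e+05 rad/s; BW = Δω/(2π) = 4.894e+04 Hz.

(a) f₀ = 347.3 Hz  (b) Q = 0.007097  (c) BW = 4.894e+04 Hz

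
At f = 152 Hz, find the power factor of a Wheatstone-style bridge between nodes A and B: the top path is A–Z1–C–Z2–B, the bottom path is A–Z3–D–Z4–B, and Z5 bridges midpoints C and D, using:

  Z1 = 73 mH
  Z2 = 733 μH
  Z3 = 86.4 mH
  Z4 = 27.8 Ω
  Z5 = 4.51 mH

Step 1 — Angular frequency: ω = 2π·f = 2π·152 = 955 rad/s.
Step 2 — Component impedances:
  Z1: Z = jωL = j·955·0.073 = 0 + j69.72 Ω
  Z2: Z = jωL = j·955·0.000733 = 0 + j0.7 Ω
  Z3: Z = jωL = j·955·0.0864 = 0 + j82.52 Ω
  Z4: Z = R = 27.8 Ω
  Z5: Z = jωL = j·955·0.00451 = 0 + j4.307 Ω
Step 3 — Bridge requires nodal analysis (the Z5 bridge couples midpoints C and D, so the two paths cannot be reduced to a simple series/parallel combination). Setting node B to ground and injecting 1 A at node A, the 3-node admittance system at A, C, D solves to V_A = Z_AB = 0.2392 + j39.33 Ω = 39.33∠89.7° Ω.
Step 4 — Power factor: PF = cos(φ) = Re(Z)/|Z| = 0.23921/39.327 = 0.006083.
Step 5 — Type: Im(Z) = 39.33 ⇒ lagging (phase φ = 89.7°).

PF = 0.006083 (lagging, φ = 89.7°)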